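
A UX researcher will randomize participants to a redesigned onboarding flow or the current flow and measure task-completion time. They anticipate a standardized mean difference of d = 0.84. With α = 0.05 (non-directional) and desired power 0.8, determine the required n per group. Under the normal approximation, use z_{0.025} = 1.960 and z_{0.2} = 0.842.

For two independent groups with equal n: n = 2·((z_{α/2} + z_β) / d)².
z_{α/2} + z_β = 1.960 + 0.842 = 2.802.
n = 2 × (2.802 / 0.84)² = 2 × 3.336² = 2 × 11.13 = 22.3.
Round up to the next whole participant.

n = 23 per group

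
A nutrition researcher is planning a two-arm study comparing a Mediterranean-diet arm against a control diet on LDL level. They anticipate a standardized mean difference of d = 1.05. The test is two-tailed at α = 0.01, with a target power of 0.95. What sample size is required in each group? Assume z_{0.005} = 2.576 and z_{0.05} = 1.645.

For two independent groups with equal n: n = 2·((z_{α/2} + z_β) / d)².
z_{α/2} + z_β = 2.576 + 1.645 = 4.221.
n = 2 × (4.221 / 1.05)² = 2 × 4.020² = 2 × 16.16 = 32.3.
Round up to the next whole participant.

n = 33 per group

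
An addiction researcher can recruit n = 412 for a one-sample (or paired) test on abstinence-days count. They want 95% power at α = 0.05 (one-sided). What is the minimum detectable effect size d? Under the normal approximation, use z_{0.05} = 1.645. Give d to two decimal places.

d_min ≈ 0.16

For a single sample (or paired design) of n = 412: d_min = (z_{α} + z_β)/√n.
z-sum = 1.645 + 1.645 = 3.290.
d_min = 3.290 / √412 = 3.290 / 20.298 = 0.162.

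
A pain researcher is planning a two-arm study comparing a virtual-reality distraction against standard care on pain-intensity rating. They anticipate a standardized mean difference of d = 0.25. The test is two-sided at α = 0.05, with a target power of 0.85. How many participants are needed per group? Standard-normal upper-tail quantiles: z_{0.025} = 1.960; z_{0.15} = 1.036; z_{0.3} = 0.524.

n = 288 per group

For two independent groups with equal n: n = 2·((z_{α/2} + z_β) / d)².
z_{α/2} + z_β = 1.960 + 1.036 = 2.996.
n = 2 × (2.996 / 0.25)² = 2 × 11.984² = 2 × 143.62 = 287.2.
Round up to the next whole participant.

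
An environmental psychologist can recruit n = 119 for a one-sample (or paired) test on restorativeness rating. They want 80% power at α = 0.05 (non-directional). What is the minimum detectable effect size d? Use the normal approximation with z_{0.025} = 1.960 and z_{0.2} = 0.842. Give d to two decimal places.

d_min ≈ 0.26

For a single sample (or paired design) of n = 119: d_min = (z_{α/2} + z_β)/√n.
z-sum = 1.960 + 0.842 = 2.802.
d_min = 2.802 / √119 = 2.802 / 10.909 = 0.257.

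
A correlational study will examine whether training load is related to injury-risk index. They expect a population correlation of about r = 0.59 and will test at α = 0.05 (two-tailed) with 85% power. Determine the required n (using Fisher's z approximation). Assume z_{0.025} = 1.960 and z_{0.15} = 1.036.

n = 23

Fisher's z: C = ½·ln((1+r)/(1−r)) = ½·ln(3.8780) = 0.6777.
n = ((z_{α/2} + z_β)/C)² + 3.
(1.960 + 1.036) / 0.6777 = 2.996 / 0.6777 = 4.421.
n = 4.421² + 3 = 19.54 + 3 = 22.5.
Round up.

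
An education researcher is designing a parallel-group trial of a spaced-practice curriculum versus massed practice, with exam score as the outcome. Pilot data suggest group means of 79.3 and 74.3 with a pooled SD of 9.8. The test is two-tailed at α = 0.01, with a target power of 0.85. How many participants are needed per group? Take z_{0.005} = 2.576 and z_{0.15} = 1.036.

Cohen's d = |M₁ − M₂| / SD_pooled = |79.3 − 74.3| / 9.8 = 5.0 / 9.8 = 0.510.
For two independent groups with equal n: n = 2·((z_{α/2} + z_β) / d)².
z_{α/2} + z_β = 2.576 + 1.036 = 3.612.
n = 2 × (3.612 / 0.510)² = 2 × 7.082² = 2 × 50.16 = 100.3.
Round up to the next whole participant.

n = 101 per group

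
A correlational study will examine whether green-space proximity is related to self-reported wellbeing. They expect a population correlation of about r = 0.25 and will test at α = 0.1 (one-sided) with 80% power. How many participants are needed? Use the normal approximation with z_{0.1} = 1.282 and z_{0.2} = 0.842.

Fisher's z: C = ½·ln((1+r)/(1−r)) = ½·ln(1.6667) = 0.2554.
n = ((z_{α} + z_β)/C)² + 3.
(1.282 + 0.842) / 0.2554 = 2.124 / 0.2554 = 8.316.
n = 8.316² + 3 = 69.16 + 3 = 72.2.
Round up.

n = 73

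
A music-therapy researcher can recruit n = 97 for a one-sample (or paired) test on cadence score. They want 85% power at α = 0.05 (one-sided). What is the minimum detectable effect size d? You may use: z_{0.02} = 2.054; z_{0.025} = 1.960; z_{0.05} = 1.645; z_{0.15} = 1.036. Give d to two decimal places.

d_min ≈ 0.27

For a single sample (or paired design) of n = 97: d_min = (z_{α} + z_β)/√n.
z-sum = 1.645 + 1.036 = 2.681.
d_min = 2.681 / √97 = 2.681 / 9.849 = 0.272.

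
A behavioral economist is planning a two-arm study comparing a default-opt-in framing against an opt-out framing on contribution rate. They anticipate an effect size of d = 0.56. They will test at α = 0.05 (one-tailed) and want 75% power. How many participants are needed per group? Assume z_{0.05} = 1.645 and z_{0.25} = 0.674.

n = 35 per group

For two independent groups with equal n: n = 2·((z_{α} + z_β) / d)².
z_{α} + z_β = 1.645 + 0.674 = 2.319.
n = 2 × (2.319 / 0.56)² = 2 × 4.141² = 2 × 17.15 = 34.3.
Round up to the next whole participant.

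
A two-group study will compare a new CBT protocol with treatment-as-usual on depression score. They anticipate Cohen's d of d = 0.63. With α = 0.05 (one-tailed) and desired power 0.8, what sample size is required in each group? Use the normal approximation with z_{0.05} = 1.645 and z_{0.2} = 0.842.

For two independent groups with equal n: n = 2·((z_{α} + z_β) / d)².
z_{α} + z_β = 1.645 + 0.842 = 2.487.
n = 2 × (2.487 / 0.63)² = 2 × 3.948² = 2 × 15.58 = 31.2.
Round up to the next whole participant.

n = 32 per group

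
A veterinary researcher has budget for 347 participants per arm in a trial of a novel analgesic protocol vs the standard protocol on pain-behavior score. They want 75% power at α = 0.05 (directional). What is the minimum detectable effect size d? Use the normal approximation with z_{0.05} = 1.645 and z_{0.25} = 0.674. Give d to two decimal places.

d_min ≈ 0.18

For two independent groups of n = 347 each: d_min = (z_{α} + z_β)·√(2/n).
z-sum = 1.645 + 0.674 = 2.319.
d_min = 2.319 × √(2/347) = 2.319 × 0.0759 = 0.176.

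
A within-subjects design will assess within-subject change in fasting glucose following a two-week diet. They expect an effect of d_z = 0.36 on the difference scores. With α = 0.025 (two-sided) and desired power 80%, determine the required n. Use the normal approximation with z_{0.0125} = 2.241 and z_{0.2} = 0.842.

For a paired (one-sample on differences) test: n = ((z_{α/2} + z_β) / d)².
z_{α/2} + z_β = 2.241 + 0.842 = 3.083.
n = (3.083 / 0.36)² = 8.564² = 73.34.
Round up.

n = 74 pairs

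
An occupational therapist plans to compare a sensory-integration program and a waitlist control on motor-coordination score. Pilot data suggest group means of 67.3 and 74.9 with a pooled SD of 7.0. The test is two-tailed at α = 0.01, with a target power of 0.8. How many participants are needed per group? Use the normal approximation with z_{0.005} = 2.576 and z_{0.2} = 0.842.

Cohen's d = |M₁ − M₂| / SD_pooled = |67.3 − 74.9| / 7.0 = 7.6 / 7.0 = 1.086.
For two independent groups with equal n: n = 2·((z_{α/2} + z_β) / d)².
z_{α/2} + z_β = 2.576 + 0.842 = 3.418.
n = 2 × (3.418 / 1.086)² = 2 × 3.147² = 2 × 9.91 = 19.8.
Round up to the next whole participant.

n = 20 per group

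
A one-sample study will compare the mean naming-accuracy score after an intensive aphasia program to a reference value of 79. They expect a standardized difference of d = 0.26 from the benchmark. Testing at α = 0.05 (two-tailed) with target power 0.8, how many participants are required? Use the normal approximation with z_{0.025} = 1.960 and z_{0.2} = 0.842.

For a one-sample test: n = ((z_{α/2} + z_β) / d)².
z_{α/2} + z_β = 1.960 + 0.842 = 2.802.
n = (2.802 / 0.26)² = 10.777² = 116.14.
Round up.

n = 117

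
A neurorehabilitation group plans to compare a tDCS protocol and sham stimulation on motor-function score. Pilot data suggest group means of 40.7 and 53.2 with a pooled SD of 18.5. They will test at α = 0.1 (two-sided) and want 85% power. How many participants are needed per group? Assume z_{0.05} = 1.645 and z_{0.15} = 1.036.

n = 32 per group

Cohen's d = |M₁ − M₂| / SD_pooled = |40.7 − 53.2| / 18.5 = 12.5 / 18.5 = 0.676.
For two independent groups with equal n: n = 2·((z_{α/2} + z_β) / d)².
z_{α/2} + z_β = 1.645 + 1.036 = 2.681.
n = 2 × (2.681 / 0.676)² = 2 × 3.966² = 2 × 15.73 = 31.5.
Round up to the next whole participant.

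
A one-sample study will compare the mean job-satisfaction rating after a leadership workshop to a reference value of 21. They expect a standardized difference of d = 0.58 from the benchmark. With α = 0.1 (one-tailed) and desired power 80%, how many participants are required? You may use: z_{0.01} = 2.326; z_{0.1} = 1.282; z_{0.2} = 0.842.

For a one-sample test: n = ((z_{α} + z_β) / d)².
z_{α} + z_β = 1.282 + 0.842 = 2.124.
n = (2.124 / 0.58)² = 3.662² = 13.41.
Round up.

n = 14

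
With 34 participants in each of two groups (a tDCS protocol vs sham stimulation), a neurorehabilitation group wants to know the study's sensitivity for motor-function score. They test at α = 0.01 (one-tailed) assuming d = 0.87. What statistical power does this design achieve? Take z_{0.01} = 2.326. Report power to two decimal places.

For two equal groups, power = Φ(d·√(n/2) − z_{α}).
d·√(n/2) = 0.87 × √(34/2) = 0.87 × 4.123 = 3.587.
z_β = 3.587 − 2.326 = 1.261.
Power = Φ(1.261) = 0.896.

power ≈ 0.90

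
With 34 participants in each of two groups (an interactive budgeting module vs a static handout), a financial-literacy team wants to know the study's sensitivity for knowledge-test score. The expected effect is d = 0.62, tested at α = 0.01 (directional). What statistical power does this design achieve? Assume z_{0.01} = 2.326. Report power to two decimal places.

For two equal groups, power = Φ(d·√(n/2) − z_{α}).
d·√(n/2) = 0.62 × √(34/2) = 0.62 × 4.123 = 2.556.
z_β = 2.556 − 2.326 = 0.230.
Power = Φ(0.230) = 0.591.

power ≈ 0.59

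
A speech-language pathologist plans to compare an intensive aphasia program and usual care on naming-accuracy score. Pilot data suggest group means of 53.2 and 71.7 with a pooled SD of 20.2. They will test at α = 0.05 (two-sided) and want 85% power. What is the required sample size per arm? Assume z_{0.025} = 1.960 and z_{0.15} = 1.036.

Cohen's d = |M₁ − M₂| / SD_pooled = |53.2 − 71.7| / 20.2 = 18.5 / 20.2 = 0.916.
For two independent groups with equal n: n = 2·((z_{α/2} + z_β) / d)².
z_{α/2} + z_β = 1.960 + 1.036 = 2.996.
n = 2 × (2.996 / 0.916)² = 2 × 3.271² = 2 × 10.70 = 21.4.
Round up to the next whole participant.

n = 22 per group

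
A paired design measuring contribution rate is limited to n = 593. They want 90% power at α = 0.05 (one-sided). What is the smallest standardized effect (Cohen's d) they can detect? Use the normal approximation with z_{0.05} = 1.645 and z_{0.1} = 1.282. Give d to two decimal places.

d_min ≈ 0.12

For a single sample (or paired design) of n = 593: d_min = (z_{α} + z_β)/√n.
z-sum = 1.645 + 1.282 = 2.927.
d_min = 2.927 / √593 = 2.927 / 24.352 = 0.120.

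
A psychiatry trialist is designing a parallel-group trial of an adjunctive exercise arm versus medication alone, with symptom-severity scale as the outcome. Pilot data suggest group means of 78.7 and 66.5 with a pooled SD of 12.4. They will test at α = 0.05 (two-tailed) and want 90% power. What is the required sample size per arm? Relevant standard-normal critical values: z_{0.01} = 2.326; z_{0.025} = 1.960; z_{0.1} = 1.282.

Cohen's d = |M₁ − M₂| / SD_pooled = |78.7 − 66.5| / 12.4 = 12.2 / 12.4 = 0.984.
For two independent groups with equal n: n = 2·((z_{α/2} + z_β) / d)².
z_{α/2} + z_β = 1.960 + 1.282 = 3.242.
n = 2 × (3.242 / 0.984)² = 2 × 3.295² = 2 × 10.86 = 21.7.
Round up to the next whole participant.

n = 22 per group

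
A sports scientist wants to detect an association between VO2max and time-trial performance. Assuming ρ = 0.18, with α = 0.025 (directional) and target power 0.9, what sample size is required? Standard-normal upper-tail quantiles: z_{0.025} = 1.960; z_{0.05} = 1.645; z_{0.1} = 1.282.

n = 321

Fisher's z: C = ½·ln((1+r)/(1−r)) = ½·ln(1.4390) = 0.1820.
n = ((z_{α} + z_β)/C)² + 3.
(1.960 + 1.282) / 0.1820 = 3.242 / 0.1820 = 17.813.
n = 17.813² + 3 = 317.31 + 3 = 320.3.
Round up.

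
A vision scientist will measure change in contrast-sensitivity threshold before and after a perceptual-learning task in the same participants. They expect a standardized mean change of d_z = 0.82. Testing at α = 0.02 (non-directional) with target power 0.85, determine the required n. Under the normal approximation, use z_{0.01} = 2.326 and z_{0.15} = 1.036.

For a paired (one-sample on differences) test: n = ((z_{α/2} + z_β) / d)².
z_{α/2} + z_β = 2.326 + 1.036 = 3.362.
n = (3.362 / 0.82)² = 4.100² = 16.81.
Round up.

n = 17 pairs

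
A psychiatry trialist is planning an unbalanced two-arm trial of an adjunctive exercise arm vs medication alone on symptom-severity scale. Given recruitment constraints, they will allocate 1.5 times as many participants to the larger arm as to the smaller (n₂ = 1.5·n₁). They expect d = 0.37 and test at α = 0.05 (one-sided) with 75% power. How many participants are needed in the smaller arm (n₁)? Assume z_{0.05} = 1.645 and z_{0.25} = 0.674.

n₁ = 66

With allocation ratio k = n₂/n₁ = 1.5, Var(x̄₁−x̄₂) = σ²(1/n₁ + 1/(k·n₁)) = σ²·(k+1)/(k·n₁).
So n₁ = (1 + 1/k)·((z_{α} + z_β)/d)² = 1.667 × (2.319/0.37)².
n₁ = 1.667 × 39.28 = 65.5.
Round up: n₁ = 66, giving n₂ = 1.5 × 66 = 99.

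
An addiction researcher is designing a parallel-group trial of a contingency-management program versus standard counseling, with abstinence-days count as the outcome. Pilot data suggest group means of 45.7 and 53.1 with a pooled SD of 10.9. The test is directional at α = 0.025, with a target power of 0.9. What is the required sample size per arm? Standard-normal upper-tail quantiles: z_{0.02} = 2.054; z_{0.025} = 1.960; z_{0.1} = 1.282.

Cohen's d = |M₁ − M₂| / SD_pooled = |45.7 − 53.1| / 10.9 = 7.4 / 10.9 = 0.679.
For two independent groups with equal n: n = 2·((z_{α} + z_β) / d)².
z_{α} + z_β = 1.960 + 1.282 = 3.242.
n = 2 × (3.242 / 0.679)² = 2 × 4.775² = 2 × 22.80 = 45.6.
Round up to the next whole participant.

n = 46 per group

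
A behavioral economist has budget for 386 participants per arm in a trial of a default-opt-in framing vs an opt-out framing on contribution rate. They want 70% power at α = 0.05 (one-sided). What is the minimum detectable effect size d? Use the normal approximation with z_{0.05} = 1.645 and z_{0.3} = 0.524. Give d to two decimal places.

For two independent groups of n = 386 each: d_min = (z_{α} + z_β)·√(2/n).
z-sum = 1.645 + 0.524 = 2.169.
d_min = 2.169 × √(2/386) = 2.169 × 0.0720 = 0.156.

d_min ≈ 0.16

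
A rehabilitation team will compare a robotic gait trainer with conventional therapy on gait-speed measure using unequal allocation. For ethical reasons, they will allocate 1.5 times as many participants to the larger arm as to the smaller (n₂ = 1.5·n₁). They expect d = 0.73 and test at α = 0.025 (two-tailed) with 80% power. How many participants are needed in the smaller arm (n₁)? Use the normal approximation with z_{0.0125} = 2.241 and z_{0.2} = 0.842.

With allocation ratio k = n₂/n₁ = 1.5, Var(x̄₁−x̄₂) = σ²(1/n₁ + 1/(k·n₁)) = σ²·(k+1)/(k·n₁).
So n₁ = (1 + 1/k)·((z_{α/2} + z_β)/d)² = 1.667 × (3.083/0.73)².
n₁ = 1.667 × 17.84 = 29.7.
Round up: n₁ = 30, giving n₂ = 1.5 × 30 = 45.

n₁ = 30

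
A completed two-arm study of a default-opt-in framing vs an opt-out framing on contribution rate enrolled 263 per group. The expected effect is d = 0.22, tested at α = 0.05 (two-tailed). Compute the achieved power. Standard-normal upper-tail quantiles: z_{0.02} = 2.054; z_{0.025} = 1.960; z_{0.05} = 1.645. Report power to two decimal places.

For two equal groups, power = Φ(d·√(n/2) − z_{α/2}).
d·√(n/2) = 0.22 × √(263/2) = 0.22 × 11.467 = 2.523.
z_β = 2.523 − 1.960 = 0.563.
Power = Φ(0.563) = 0.713.

power ≈ 0.71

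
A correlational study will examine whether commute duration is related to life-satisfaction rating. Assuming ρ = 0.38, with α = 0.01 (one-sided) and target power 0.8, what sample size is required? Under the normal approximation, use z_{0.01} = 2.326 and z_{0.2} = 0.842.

n = 66

Fisher's z: C = ½·ln((1+r)/(1−r)) = ½·ln(2.2258) = 0.4001.
n = ((z_{α} + z_β)/C)² + 3.
(2.326 + 0.842) / 0.4001 = 3.168 / 0.4001 = 7.918.
n = 7.918² + 3 = 62.70 + 3 = 65.7.
Round up.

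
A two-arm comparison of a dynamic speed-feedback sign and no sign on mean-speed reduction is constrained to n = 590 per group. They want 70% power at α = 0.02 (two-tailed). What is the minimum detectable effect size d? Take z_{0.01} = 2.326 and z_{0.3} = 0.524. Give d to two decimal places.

For two independent groups of n = 590 each: d_min = (z_{α/2} + z_β)·√(2/n).
z-sum = 2.326 + 0.524 = 2.850.
d_min = 2.850 × √(2/590) = 2.850 × 0.0582 = 0.166.

d_min ≈ 0.17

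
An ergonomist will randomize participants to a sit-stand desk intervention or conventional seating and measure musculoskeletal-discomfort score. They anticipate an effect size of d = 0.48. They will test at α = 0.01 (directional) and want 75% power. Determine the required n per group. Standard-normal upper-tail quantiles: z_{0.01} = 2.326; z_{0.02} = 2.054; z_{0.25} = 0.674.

For two independent groups with equal n: n = 2·((z_{α} + z_β) / d)².
z_{α} + z_β = 2.326 + 0.674 = 3.000.
n = 2 × (3.000 / 0.48)² = 2 × 6.250² = 2 × 39.06 = 78.1.
Round up to the next whole participant.

n = 79 per group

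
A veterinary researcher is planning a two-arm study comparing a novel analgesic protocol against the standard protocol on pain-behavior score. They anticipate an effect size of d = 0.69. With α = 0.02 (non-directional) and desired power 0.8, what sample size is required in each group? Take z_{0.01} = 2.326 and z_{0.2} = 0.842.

n = 43 per group

For two independent groups with equal n: n = 2·((z_{α/2} + z_β) / d)².
z_{α/2} + z_β = 2.326 + 0.842 = 3.168.
n = 2 × (3.168 / 0.69)² = 2 × 4.591² = 2 × 21.08 = 42.2.
Round up to the next whole participant.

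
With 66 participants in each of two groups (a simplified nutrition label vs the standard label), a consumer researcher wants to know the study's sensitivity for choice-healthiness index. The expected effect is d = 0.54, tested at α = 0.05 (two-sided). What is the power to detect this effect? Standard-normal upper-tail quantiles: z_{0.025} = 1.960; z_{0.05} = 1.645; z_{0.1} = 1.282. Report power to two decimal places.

power ≈ 0.87

For two equal groups, power = Φ(d·√(n/2) − z_{α/2}).
d·√(n/2) = 0.54 × √(66/2) = 0.54 × 5.745 = 3.102.
z_β = 3.102 − 1.960 = 1.142.
Power = Φ(1.142) = 0.873.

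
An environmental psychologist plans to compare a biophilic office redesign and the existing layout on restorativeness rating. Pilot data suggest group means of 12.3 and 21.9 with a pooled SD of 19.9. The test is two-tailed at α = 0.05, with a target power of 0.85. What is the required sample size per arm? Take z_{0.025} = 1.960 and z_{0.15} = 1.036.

n = 78 per group

Cohen's d = |M₁ − M₂| / SD_pooled = |12.3 − 21.9| / 19.9 = 9.6 / 19.9 = 0.482.
For two independent groups with equal n: n = 2·((z_{α/2} + z_β) / d)².
z_{α/2} + z_β = 1.960 + 1.036 = 2.996.
n = 2 × (2.996 / 0.482)² = 2 × 6.216² = 2 × 38.64 = 77.3.
Round up to the next whole participant.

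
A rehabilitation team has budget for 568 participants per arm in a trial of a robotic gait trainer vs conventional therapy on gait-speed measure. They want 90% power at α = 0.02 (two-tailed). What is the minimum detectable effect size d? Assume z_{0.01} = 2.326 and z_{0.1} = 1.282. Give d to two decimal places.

d_min ≈ 0.21

For two independent groups of n = 568 each: d_min = (z_{α/2} + z_β)·√(2/n).
z-sum = 2.326 + 1.282 = 3.608.
d_min = 3.608 × √(2/568) = 3.608 × 0.0593 = 0.214.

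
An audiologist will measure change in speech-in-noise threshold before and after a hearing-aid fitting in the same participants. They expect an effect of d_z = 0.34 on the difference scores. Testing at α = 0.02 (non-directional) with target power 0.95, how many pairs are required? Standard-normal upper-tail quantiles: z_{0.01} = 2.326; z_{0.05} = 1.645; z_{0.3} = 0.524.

For a paired (one-sample on differences) test: n = ((z_{α/2} + z_β) / d)².
z_{α/2} + z_β = 2.326 + 1.645 = 3.971.
n = (3.971 / 0.34)² = 11.679² = 136.41.
Round up.

n = 137 pairs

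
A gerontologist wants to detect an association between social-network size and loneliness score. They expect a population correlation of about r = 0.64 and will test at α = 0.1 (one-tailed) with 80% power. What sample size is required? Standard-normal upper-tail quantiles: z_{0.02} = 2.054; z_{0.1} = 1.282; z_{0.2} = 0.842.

Fisher's z: C = ½·ln((1+r)/(1−r)) = ½·ln(4.5556) = 0.7582.
n = ((z_{α} + z_β)/C)² + 3.
(1.282 + 0.842) / 0.7582 = 2.124 / 0.7582 = 2.801.
n = 2.801² + 3 = 7.85 + 3 = 10.8.
Round up.

n = 11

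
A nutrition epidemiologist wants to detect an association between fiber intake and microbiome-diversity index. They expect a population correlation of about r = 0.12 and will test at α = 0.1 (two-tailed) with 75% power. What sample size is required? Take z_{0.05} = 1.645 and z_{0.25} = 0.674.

Fisher's z: C = ½·ln((1+r)/(1−r)) = ½·ln(1.2727) = 0.1206.
n = ((z_{α/2} + z_β)/C)² + 3.
(1.645 + 0.674) / 0.1206 = 2.319 / 0.1206 = 19.229.
n = 19.229² + 3 = 369.75 + 3 = 372.7.
Round up.

n = 373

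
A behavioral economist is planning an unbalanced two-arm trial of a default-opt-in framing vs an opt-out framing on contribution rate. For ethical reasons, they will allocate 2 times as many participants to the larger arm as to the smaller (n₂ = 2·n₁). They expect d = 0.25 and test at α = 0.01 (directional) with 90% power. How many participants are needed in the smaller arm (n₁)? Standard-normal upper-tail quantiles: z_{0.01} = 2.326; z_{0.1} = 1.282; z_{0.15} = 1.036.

With allocation ratio k = n₂/n₁ = 2, Var(x̄₁−x̄₂) = σ²(1/n₁ + 1/(k·n₁)) = σ²·(k+1)/(k·n₁).
So n₁ = (1 + 1/k)·((z_{α} + z_β)/d)² = 1.500 × (3.608/0.25)².
n₁ = 1.500 × 208.28 = 312.4.
Round up: n₁ = 313, giving n₂ = 2 × 313 = 626.

n₁ = 313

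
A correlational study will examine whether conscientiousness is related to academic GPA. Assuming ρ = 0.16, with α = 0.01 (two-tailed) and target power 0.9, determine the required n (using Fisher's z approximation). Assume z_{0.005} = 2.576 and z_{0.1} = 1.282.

n = 575

Fisher's z: C = ½·ln((1+r)/(1−r)) = ½·ln(1.3810) = 0.1614.
n = ((z_{α/2} + z_β)/C)² + 3.
(2.576 + 1.282) / 0.1614 = 3.858 / 0.1614 = 23.903.
n = 23.903² + 3 = 571.37 + 3 = 574.4.
Round up.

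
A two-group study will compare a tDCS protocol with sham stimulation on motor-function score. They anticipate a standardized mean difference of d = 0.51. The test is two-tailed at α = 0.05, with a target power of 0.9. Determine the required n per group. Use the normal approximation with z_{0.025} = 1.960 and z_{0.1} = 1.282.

n = 81 per group

For two independent groups with equal n: n = 2·((z_{α/2} + z_β) / d)².
z_{α/2} + z_β = 1.960 + 1.282 = 3.242.
n = 2 × (3.242 / 0.51)² = 2 × 6.357² = 2 × 40.41 = 80.8.
Round up to the next whole participant.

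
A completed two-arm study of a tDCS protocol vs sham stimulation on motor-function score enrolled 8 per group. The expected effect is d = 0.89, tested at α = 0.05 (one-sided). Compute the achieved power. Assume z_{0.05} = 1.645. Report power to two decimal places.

For two equal groups, power = Φ(d·√(n/2) − z_{α}).
d·√(n/2) = 0.89 × √(8/2) = 0.89 × 2.000 = 1.780.
z_β = 1.780 − 1.645 = 0.135.
Power = Φ(0.135) = 0.554.

power ≈ 0.55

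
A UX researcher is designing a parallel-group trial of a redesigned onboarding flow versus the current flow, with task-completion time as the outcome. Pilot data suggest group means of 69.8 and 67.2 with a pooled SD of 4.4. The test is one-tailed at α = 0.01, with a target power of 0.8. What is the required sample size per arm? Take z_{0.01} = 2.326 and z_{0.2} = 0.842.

Cohen's d = |M₁ − M₂| / SD_pooled = |69.8 − 67.2| / 4.4 = 2.6 / 4.4 = 0.591.
For two independent groups with equal n: n = 2·((z_{α} + z_β) / d)².
z_{α} + z_β = 2.326 + 0.842 = 3.168.
n = 2 × (3.168 / 0.591)² = 2 × 5.360² = 2 × 28.73 = 57.5.
Round up to the next whole participant.

n = 58 per group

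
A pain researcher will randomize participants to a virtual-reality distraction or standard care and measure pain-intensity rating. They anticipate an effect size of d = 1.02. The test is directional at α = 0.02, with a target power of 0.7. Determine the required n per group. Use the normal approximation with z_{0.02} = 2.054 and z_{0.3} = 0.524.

n = 13 per group

For two independent groups with equal n: n = 2·((z_{α} + z_β) / d)².
z_{α} + z_β = 2.054 + 0.524 = 2.578.
n = 2 × (2.578 / 1.02)² = 2 × 2.527² = 2 × 6.39 = 12.8.
Round up to the next whole participant.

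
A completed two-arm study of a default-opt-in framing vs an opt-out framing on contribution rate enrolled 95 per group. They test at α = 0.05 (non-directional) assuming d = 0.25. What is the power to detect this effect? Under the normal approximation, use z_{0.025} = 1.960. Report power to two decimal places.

power ≈ 0.41

For two equal groups, power = Φ(d·√(n/2) − z_{α/2}).
d·√(n/2) = 0.25 × √(95/2) = 0.25 × 6.892 = 1.723.
z_β = 1.723 − 1.960 = -0.237.
Power = Φ(-0.237) = 0.406.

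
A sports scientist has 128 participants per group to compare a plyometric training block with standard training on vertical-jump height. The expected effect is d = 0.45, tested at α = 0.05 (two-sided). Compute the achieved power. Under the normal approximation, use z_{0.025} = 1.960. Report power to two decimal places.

power ≈ 0.95

For two equal groups, power = Φ(d·√(n/2) − z_{α/2}).
d·√(n/2) = 0.45 × √(128/2) = 0.45 × 8.000 = 3.600.
z_β = 3.600 − 1.960 = 1.640.
Power = Φ(1.640) = 0.949.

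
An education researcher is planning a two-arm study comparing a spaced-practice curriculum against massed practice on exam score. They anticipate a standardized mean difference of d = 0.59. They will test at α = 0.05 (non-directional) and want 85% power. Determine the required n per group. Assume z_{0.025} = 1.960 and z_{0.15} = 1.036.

n = 52 per group

For two independent groups with equal n: n = 2·((z_{α/2} + z_β) / d)².
z_{α/2} + z_β = 1.960 + 1.036 = 2.996.
n = 2 × (2.996 / 0.59)² = 2 × 5.078² = 2 × 25.79 = 51.6.
Round up to the next whole participant.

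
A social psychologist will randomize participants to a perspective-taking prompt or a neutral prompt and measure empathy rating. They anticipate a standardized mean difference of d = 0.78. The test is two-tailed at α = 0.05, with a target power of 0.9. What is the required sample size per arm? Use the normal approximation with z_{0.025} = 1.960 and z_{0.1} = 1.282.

n = 35 per group

For two independent groups with equal n: n = 2·((z_{α/2} + z_β) / d)².
z_{α/2} + z_β = 1.960 + 1.282 = 3.242.
n = 2 × (3.242 / 0.78)² = 2 × 4.156² = 2 × 17.28 = 34.6.
Round up to the next whole participant.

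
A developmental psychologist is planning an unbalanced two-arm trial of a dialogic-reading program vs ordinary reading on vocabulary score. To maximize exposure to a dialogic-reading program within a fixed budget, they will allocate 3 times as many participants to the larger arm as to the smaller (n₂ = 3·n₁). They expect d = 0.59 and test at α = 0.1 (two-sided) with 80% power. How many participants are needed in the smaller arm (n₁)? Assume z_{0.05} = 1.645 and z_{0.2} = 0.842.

With allocation ratio k = n₂/n₁ = 3, Var(x̄₁−x̄₂) = σ²(1/n₁ + 1/(k·n₁)) = σ²·(k+1)/(k·n₁).
So n₁ = (1 + 1/k)·((z_{α/2} + z_β)/d)² = 1.333 × (2.487/0.59)².
n₁ = 1.333 × 17.77 = 23.7.
Round up: n₁ = 24, giving n₂ = 3 × 24 = 72.

n₁ = 24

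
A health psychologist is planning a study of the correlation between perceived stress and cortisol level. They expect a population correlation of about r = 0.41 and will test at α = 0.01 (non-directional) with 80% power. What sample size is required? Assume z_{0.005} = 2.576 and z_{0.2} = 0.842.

n = 65

Fisher's z: C = ½·ln((1+r)/(1−r)) = ½·ln(2.3898) = 0.4356.
n = ((z_{α/2} + z_β)/C)² + 3.
(2.576 + 0.842) / 0.4356 = 3.418 / 0.4356 = 7.847.
n = 7.847² + 3 = 61.57 + 3 = 64.6.
Round up.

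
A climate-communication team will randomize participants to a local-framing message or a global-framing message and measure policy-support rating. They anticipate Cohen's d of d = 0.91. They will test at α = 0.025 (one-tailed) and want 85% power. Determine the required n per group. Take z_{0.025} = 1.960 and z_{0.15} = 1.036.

n = 22 per group

For two independent groups with equal n: n = 2·((z_{α} + z_β) / d)².
z_{α} + z_β = 1.960 + 1.036 = 2.996.
n = 2 × (2.996 / 0.91)² = 2 × 3.292² = 2 × 10.84 = 21.7.
Round up to the next whole participant.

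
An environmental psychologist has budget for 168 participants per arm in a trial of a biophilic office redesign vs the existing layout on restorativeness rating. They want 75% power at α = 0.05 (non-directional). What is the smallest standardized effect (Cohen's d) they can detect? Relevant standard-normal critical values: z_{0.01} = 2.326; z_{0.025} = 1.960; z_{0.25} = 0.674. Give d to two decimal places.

For two independent groups of n = 168 each: d_min = (z_{α/2} + z_β)·√(2/n).
z-sum = 1.960 + 0.674 = 2.634.
d_min = 2.634 × √(2/168) = 2.634 × 0.1091 = 0.287.

d_min ≈ 0.29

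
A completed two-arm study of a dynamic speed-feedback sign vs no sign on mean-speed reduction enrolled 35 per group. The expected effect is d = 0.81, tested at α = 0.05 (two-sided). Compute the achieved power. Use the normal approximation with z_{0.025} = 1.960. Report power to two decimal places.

power ≈ 0.92

For two equal groups, power = Φ(d·√(n/2) − z_{α/2}).
d·√(n/2) = 0.81 × √(35/2) = 0.81 × 4.183 = 3.388.
z_β = 3.388 − 1.960 = 1.428.
Power = Φ(1.428) = 0.923.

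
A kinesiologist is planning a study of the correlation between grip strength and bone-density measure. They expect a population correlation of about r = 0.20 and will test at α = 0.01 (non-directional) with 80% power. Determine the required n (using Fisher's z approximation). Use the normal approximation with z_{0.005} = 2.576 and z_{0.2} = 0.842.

n = 288

Fisher's z: C = ½·ln((1+r)/(1−r)) = ½·ln(1.5000) = 0.2027.
n = ((z_{α/2} + z_β)/C)² + 3.
(2.576 + 0.842) / 0.2027 = 3.418 / 0.2027 = 16.862.
n = 16.862² + 3 = 284.34 + 3 = 287.3.
Round up.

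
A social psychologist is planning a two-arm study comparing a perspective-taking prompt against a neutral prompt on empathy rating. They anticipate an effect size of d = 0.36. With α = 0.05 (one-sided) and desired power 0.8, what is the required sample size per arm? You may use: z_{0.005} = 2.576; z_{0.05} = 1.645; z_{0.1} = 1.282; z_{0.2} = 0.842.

n = 96 per group

For two independent groups with equal n: n = 2·((z_{α} + z_β) / d)².
z_{α} + z_β = 1.645 + 0.842 = 2.487.
n = 2 × (2.487 / 0.36)² = 2 × 6.908² = 2 × 47.73 = 95.5.
Round up to the next whole participant.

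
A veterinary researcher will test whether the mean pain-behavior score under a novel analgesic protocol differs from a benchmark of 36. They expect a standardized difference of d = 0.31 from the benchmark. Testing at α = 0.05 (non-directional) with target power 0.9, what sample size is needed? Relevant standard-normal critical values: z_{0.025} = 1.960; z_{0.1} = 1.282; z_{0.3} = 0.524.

For a one-sample test: n = ((z_{α/2} + z_β) / d)².
z_{α/2} + z_β = 1.960 + 1.282 = 3.242.
n = (3.242 / 0.31)² = 10.458² = 109.37.
Round up.

n = 110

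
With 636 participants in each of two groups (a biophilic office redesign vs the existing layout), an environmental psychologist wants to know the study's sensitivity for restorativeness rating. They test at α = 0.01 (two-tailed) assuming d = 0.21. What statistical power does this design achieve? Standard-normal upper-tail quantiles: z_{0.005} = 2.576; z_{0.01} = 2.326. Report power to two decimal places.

For two equal groups, power = Φ(d·√(n/2) − z_{α/2}).
d·√(n/2) = 0.21 × √(636/2) = 0.21 × 17.833 = 3.745.
z_β = 3.745 − 2.576 = 1.169.
Power = Φ(1.169) = 0.879.

power ≈ 0.88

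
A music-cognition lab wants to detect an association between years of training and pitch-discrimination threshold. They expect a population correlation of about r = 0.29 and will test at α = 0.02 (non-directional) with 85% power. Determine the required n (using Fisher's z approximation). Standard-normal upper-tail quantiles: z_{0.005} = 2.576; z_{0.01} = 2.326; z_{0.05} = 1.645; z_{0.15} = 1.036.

Fisher's z: C = ½·ln((1+r)/(1−r)) = ½·ln(1.8169) = 0.2986.
n = ((z_{α/2} + z_β)/C)² + 3.
(2.326 + 1.036) / 0.2986 = 3.362 / 0.2986 = 11.259.
n = 11.259² + 3 = 126.77 + 3 = 129.8.
Round up.

n = 130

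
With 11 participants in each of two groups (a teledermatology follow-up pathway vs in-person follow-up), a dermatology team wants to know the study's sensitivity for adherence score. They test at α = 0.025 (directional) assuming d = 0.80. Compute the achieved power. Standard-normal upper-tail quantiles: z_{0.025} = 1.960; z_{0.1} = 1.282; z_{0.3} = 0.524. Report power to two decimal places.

For two equal groups, power = Φ(d·√(n/2) − z_{α}).
d·√(n/2) = 0.80 × √(11/2) = 0.80 × 2.345 = 1.876.
z_β = 1.876 − 1.960 = -0.084.
Power = Φ(-0.084) = 0.467.

power ≈ 0.47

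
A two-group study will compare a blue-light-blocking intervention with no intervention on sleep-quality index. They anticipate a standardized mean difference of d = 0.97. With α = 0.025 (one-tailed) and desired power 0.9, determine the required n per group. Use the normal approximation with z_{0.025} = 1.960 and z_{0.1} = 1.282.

For two independent groups with equal n: n = 2·((z_{α} + z_β) / d)².
z_{α} + z_β = 1.960 + 1.282 = 3.242.
n = 2 × (3.242 / 0.97)² = 2 × 3.342² = 2 × 11.17 = 22.3.
Round up to the next whole participant.

n = 23 per group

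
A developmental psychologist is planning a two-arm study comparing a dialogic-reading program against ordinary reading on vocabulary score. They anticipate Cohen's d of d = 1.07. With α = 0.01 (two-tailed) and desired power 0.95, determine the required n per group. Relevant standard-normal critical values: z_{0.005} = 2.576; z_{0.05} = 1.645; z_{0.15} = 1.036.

For two independent groups with equal n: n = 2·((z_{α/2} + z_β) / d)².
z_{α/2} + z_β = 2.576 + 1.645 = 4.221.
n = 2 × (4.221 / 1.07)² = 2 × 3.945² = 2 × 15.56 = 31.1.
Round up to the next whole participant.

n = 32 per group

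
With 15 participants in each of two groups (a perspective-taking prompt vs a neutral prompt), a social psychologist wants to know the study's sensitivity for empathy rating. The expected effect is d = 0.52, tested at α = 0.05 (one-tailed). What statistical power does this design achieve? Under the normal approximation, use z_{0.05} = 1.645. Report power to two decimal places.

power ≈ 0.41

For two equal groups, power = Φ(d·√(n/2) − z_{α}).
d·√(n/2) = 0.52 × √(15/2) = 0.52 × 2.739 = 1.424.
z_β = 1.424 − 1.645 = -0.221.
Power = Φ(-0.221) = 0.413.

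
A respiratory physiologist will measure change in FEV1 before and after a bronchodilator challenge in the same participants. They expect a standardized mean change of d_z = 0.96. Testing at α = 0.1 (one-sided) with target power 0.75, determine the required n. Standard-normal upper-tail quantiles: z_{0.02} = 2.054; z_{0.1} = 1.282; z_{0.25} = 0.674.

n = 5 pairs

For a paired (one-sample on differences) test: n = ((z_{α} + z_β) / d)².
z_{α} + z_β = 1.282 + 0.674 = 1.956.
n = (1.956 / 0.96)² = 2.038² = 4.15.
Round up.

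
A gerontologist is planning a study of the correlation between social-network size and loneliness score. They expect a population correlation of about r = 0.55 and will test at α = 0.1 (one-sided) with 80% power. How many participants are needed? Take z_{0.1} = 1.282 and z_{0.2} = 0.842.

Fisher's z: C = ½·ln((1+r)/(1−r)) = ½·ln(3.4444) = 0.6184.
n = ((z_{α} + z_β)/C)² + 3.
(1.282 + 0.842) / 0.6184 = 2.124 / 0.6184 = 3.435.
n = 3.435² + 3 = 11.80 + 3 = 14.8.
Round up.

n = 15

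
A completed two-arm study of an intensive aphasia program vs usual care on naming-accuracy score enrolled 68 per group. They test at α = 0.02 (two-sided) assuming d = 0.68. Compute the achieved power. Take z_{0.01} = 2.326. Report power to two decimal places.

power ≈ 0.95

For two equal groups, power = Φ(d·√(n/2) − z_{α/2}).
d·√(n/2) = 0.68 × √(68/2) = 0.68 × 5.831 = 3.965.
z_β = 3.965 − 2.326 = 1.639.
Power = Φ(1.639) = 0.949.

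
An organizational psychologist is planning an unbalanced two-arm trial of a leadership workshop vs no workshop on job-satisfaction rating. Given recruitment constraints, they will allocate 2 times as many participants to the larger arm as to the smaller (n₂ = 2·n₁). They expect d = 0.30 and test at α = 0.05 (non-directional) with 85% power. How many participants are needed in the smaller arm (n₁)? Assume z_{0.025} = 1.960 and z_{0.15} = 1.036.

With allocation ratio k = n₂/n₁ = 2, Var(x̄₁−x̄₂) = σ²(1/n₁ + 1/(k·n₁)) = σ²·(k+1)/(k·n₁).
So n₁ = (1 + 1/k)·((z_{α/2} + z_β)/d)² = 1.500 × (2.996/0.30)².
n₁ = 1.500 × 99.73 = 149.6.
Round up: n₁ = 150, giving n₂ = 2 × 150 = 300.

n₁ = 150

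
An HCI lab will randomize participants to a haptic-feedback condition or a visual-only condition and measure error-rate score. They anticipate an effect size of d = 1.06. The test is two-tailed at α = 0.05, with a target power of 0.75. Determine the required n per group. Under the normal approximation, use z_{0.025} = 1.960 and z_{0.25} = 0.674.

n = 13 per group

For two independent groups with equal n: n = 2·((z_{α/2} + z_β) / d)².
z_{α/2} + z_β = 1.960 + 0.674 = 2.634.
n = 2 × (2.634 / 1.06)² = 2 × 2.485² = 2 × 6.17 = 12.3.
Round up to the next whole participant.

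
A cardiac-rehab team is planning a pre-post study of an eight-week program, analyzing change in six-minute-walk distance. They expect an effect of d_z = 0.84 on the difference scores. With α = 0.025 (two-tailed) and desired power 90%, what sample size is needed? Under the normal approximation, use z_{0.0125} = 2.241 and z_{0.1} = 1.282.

n = 18 pairs

For a paired (one-sample on differences) test: n = ((z_{α/2} + z_β) / d)².
z_{α/2} + z_β = 2.241 + 1.282 = 3.523.
n = (3.523 / 0.84)² = 4.194² = 17.59.
Round up.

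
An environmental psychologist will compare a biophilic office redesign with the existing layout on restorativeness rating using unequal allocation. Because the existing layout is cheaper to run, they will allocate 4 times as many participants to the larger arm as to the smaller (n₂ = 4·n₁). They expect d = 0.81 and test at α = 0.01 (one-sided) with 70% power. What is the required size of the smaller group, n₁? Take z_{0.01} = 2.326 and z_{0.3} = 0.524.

With allocation ratio k = n₂/n₁ = 4, Var(x̄₁−x̄₂) = σ²(1/n₁ + 1/(k·n₁)) = σ²·(k+1)/(k·n₁).
So n₁ = (1 + 1/k)·((z_{α} + z_β)/d)² = 1.250 × (2.850/0.81)².
n₁ = 1.250 × 12.38 = 15.5.
Round up: n₁ = 16, giving n₂ = 4 × 16 = 64.

n₁ = 16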